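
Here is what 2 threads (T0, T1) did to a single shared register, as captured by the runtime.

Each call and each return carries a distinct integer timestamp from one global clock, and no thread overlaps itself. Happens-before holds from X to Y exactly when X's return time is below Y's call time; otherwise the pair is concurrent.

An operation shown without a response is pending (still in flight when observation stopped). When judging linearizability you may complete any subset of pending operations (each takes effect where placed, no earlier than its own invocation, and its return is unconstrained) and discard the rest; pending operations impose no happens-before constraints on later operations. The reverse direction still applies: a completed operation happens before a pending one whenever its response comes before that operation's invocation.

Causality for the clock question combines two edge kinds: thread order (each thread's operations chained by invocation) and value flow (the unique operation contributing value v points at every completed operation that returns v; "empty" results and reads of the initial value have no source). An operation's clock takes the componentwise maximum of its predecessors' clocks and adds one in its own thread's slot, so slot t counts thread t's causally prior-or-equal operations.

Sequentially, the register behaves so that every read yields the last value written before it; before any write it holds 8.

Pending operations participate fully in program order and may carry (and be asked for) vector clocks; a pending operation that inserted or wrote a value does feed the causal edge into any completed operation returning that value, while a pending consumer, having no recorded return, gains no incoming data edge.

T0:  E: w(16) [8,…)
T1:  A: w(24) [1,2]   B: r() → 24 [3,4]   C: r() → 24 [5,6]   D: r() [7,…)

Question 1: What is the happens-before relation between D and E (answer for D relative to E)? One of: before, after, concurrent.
Answer: concurrent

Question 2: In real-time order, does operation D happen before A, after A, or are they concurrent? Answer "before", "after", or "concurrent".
Answer: after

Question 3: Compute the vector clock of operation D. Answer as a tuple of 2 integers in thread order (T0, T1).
Answer: (0, 4)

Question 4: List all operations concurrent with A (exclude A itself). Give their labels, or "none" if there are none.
Answer: none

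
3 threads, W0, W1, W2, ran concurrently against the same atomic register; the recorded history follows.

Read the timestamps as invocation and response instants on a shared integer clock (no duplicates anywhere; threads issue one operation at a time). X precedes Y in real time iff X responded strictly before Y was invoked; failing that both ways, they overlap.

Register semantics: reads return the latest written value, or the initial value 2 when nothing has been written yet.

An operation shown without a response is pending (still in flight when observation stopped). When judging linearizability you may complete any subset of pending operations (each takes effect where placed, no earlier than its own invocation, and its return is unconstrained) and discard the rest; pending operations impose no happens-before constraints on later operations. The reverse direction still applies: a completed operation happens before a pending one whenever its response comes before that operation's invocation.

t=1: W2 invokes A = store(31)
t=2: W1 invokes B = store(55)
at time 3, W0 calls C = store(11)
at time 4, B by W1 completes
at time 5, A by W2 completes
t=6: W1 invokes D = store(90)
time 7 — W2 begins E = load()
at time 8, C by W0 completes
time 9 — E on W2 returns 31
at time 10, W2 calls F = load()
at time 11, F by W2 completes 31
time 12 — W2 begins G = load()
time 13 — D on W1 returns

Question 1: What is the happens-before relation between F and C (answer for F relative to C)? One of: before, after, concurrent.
after

F spans [10,11], C spans [3,8]
resp(C)=8 < inv(F)=10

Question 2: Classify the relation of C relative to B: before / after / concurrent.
concurrent

C spans [3,8], B spans [2,4]
the intervals overlap in both directions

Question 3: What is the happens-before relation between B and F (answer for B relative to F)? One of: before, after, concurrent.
before

B spans [2,4], F spans [10,11]
resp(B)=4 < inv(F)=10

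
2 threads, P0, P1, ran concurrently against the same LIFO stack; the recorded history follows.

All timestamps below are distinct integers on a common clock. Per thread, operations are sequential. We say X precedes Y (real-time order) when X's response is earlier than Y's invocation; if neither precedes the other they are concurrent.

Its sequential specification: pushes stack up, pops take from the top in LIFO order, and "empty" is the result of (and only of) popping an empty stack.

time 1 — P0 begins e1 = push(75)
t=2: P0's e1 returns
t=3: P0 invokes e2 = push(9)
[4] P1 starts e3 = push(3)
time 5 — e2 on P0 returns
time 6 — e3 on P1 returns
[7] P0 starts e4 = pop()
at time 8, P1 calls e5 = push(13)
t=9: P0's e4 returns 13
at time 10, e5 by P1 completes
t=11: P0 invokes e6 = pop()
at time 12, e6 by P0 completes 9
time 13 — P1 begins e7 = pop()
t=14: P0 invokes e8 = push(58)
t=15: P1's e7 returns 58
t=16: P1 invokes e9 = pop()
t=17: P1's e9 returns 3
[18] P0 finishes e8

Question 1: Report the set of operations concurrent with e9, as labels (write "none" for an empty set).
e8

overlap test against e9 [16,17]: concurrent iff the interval meets 16..17
e1 [1,2]: before
e2 [3,5]: before
e3 [4,6]: before
e4 [7,9]: before
e5 [8,10]: before
e6 [11,12]: before
e7 [13,15]: before
e8 [14,18]: concurrent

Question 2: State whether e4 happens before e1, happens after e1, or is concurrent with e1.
after

e4 spans [7,9], e1 spans [1,2]
resp(e1)=2 < inv(e4)=7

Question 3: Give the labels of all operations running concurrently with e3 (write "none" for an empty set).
e2

e3 spans [4,6]; an op avoiding the whole window 4..6 is ordered, any other is concurrent
e1 [1,2]: before
e2 [3,5]: concurrent
e4 [7,9]: after
e5 [8,10]: after
e6 [11,12]: after
e7 [13,15]: after
e8 [14,18]: after
e9 [16,17]: after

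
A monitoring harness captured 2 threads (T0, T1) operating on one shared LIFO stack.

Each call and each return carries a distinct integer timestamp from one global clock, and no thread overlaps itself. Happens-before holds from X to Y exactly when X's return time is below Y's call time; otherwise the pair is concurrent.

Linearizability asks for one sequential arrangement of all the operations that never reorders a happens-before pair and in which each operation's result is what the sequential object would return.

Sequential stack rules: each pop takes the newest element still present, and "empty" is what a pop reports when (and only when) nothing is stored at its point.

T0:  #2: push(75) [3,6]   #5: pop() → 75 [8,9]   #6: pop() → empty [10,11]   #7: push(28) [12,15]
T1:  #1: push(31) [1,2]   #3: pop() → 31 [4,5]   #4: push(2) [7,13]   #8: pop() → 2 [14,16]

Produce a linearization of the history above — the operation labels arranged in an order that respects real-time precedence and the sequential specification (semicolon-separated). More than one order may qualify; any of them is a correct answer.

#1; #3; #2; #5; #6; #4; #8; #7

step 1: #1 push(31) — stack <31>
step 2: #3 pop() → 31 — stack <>
step 3: #2 push(75) — stack <75>
step 4: #5 pop() → 75 — stack <>
step 5: #6 pop() → empty — stack <>
step 6: #4 push(2) — stack <2>
step 7: #8 pop() → 2 — stack <>
step 8: #7 push(28) — stack <28>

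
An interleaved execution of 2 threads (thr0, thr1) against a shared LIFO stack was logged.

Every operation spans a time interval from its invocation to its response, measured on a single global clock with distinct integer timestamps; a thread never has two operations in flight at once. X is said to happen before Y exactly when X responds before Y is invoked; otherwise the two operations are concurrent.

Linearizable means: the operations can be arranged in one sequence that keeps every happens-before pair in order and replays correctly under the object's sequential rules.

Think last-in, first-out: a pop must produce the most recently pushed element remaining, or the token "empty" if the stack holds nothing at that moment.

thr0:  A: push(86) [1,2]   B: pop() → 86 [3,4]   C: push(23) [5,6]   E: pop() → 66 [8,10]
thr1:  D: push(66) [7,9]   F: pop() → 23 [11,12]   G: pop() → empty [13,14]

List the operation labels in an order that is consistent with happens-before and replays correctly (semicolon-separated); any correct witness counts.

A; B; C; D; E; F; G

step 1: A push(86) — stack <86>
step 2: B pop() → 86 — stack <>
step 3: C push(23) — stack <23>
step 4: D push(66) — stack <23,66>
step 5: E pop() → 66 — stack <23>
step 6: F pop() → 23 — stack <>
step 7: G pop() → empty — stack <>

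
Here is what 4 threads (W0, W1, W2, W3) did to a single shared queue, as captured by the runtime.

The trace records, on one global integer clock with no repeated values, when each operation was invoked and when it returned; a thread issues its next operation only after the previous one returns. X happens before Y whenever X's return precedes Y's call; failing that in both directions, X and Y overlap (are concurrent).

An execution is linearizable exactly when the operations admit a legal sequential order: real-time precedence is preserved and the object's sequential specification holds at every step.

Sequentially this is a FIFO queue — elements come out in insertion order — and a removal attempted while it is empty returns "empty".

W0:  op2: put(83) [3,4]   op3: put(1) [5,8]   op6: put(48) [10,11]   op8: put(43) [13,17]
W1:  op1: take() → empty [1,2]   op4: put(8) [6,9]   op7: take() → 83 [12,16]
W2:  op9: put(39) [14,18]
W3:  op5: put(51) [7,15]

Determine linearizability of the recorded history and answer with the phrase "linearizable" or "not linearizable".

linearizable

one valid linearization: op1, op2, op3, op4, op5, op6, op7, op8, op9
1. op1 take() → empty, leaving queue <>
2. op2 put(83), leaving queue <83>
3. op3 put(1), leaving queue <83,1>
4. op4 put(8), leaving queue <83,1,8>
5. op5 put(51), leaving queue <83,1,8,51>
6. op6 put(48), leaving queue <83,1,8,51,48>
7. op7 take() → 83, leaving queue <1,8,51,48>
8. op8 put(43), leaving queue <1,8,51,48,43>
9. op9 put(39), leaving queue <1,8,51,48,43,39>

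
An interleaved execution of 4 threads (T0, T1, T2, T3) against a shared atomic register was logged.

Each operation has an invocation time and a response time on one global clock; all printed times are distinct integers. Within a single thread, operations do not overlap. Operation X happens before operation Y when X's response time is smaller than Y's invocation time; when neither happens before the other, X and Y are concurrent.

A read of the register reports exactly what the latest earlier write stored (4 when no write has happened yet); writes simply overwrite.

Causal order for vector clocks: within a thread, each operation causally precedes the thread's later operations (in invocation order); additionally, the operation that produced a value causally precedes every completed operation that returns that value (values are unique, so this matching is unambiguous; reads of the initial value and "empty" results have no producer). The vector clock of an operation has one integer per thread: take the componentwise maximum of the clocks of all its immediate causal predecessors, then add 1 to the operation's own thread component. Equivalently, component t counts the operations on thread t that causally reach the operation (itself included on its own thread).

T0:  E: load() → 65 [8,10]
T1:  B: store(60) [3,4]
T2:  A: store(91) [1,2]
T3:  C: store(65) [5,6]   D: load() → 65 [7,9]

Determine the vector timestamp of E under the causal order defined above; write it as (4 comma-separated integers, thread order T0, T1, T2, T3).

(1, 0, 0, 1)

VC(C, invoked at 5): no causal predecessors; +1 on T3 → (0, 0, 0, 1)
VC(A, invoked at 1): no causal predecessors; +1 on T2 → (0, 0, 1, 0)
VC(B, invoked at 3): no causal predecessors; +1 on T1 → (0, 1, 0, 0)
from VC(C)=(0, 0, 0, 1), D (invoked 7) maxes components and bumps T3 → (0, 0, 0, 2)
from VC(C)=(0, 0, 0, 1), E (invoked 8) maxes components and bumps T0 → (1, 0, 0, 1)
target: VC(E) = (1, 0, 0, 1)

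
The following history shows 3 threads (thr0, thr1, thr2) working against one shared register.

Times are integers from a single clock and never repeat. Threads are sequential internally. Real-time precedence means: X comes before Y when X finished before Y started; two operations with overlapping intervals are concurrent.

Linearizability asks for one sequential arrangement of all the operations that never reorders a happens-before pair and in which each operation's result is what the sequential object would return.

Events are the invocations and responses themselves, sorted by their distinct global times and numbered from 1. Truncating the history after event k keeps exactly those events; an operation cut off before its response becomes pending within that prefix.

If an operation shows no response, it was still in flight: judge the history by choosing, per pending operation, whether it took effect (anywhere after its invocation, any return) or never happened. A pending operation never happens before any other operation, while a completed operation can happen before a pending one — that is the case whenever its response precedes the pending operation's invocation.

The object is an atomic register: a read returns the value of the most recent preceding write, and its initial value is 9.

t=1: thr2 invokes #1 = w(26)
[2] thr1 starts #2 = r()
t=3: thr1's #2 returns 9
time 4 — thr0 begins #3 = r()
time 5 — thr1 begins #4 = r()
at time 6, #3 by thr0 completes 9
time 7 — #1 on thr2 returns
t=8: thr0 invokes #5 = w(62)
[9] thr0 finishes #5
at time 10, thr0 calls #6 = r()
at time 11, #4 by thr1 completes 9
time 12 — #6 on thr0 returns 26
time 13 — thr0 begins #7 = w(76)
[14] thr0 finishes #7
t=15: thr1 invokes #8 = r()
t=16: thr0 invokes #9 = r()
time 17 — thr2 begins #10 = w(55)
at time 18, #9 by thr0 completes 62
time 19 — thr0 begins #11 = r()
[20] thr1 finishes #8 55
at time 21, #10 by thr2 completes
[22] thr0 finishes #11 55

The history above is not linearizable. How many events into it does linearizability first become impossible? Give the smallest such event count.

12

events 1..11 are linearizable; a witness order is #2, #3, #4, #1, #5:
after step 1 (#2 r() → 9): value 9
after step 2 (#3 r() → 9): value 9
after step 3 (#4 r() → 9): value 9
after step 4 (#1 w(26)): value 26
after step 5 (#5 w(62)): value 62
with event 12 included (#6 responding at time 12), all real-time-consistent orders fail
one such order, #1, #2, #3, #4, #5, #6, breaks at step 2 where #2 r() → 9 is illegal
one such order, #1, #2, #3, #5, #4, #6, breaks at step 2 where #2 r() → 9 is illegal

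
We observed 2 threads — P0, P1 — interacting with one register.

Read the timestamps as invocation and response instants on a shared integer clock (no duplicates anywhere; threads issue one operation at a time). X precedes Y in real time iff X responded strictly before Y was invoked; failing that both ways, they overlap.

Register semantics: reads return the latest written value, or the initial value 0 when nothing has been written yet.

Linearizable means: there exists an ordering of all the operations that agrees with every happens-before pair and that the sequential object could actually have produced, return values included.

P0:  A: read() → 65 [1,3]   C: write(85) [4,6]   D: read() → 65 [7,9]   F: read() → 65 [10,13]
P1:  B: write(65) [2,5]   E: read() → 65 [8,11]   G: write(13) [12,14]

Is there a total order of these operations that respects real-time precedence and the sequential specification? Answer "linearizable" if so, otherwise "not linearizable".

through event 8 a valid linearization exists; event 9 (D responding at time 9) ends that
no legal order exists: 3 real-time-consistent candidates over 4 completed register operations, all rejected
including or dropping the 1 pending operation (E) in any combination fails
for example A, B, C, D (pending dropped) fails at step 1: A read() → 65 is not legal there
for example A, C, B, D (pending dropped) fails at step 1: A read() → 65 is not legal there

not linearizable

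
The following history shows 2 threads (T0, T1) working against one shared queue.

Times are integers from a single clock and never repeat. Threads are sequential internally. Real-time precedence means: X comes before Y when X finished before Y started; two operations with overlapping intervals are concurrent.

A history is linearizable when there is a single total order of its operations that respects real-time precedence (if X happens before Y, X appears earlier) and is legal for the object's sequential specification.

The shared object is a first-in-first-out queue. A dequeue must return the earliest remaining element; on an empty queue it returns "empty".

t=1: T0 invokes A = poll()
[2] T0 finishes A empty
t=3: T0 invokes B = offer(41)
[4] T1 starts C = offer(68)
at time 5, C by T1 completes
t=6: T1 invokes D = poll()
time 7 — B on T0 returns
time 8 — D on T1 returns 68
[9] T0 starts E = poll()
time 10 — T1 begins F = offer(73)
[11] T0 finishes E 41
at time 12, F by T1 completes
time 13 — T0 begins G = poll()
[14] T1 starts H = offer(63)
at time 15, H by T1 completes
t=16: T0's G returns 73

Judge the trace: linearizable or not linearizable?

linearizable

witness order: A, C, B, D, E, F, G, H
1. A poll() → empty, leaving queue <>
2. C offer(68), leaving queue <68>
3. B offer(41), leaving queue <68,41>
4. D poll() → 68, leaving queue <41>
5. E poll() → 41, leaving queue <>
6. F offer(73), leaving queue <73>
7. G poll() → 73, leaving queue <>
8. H offer(63), leaving queue <63>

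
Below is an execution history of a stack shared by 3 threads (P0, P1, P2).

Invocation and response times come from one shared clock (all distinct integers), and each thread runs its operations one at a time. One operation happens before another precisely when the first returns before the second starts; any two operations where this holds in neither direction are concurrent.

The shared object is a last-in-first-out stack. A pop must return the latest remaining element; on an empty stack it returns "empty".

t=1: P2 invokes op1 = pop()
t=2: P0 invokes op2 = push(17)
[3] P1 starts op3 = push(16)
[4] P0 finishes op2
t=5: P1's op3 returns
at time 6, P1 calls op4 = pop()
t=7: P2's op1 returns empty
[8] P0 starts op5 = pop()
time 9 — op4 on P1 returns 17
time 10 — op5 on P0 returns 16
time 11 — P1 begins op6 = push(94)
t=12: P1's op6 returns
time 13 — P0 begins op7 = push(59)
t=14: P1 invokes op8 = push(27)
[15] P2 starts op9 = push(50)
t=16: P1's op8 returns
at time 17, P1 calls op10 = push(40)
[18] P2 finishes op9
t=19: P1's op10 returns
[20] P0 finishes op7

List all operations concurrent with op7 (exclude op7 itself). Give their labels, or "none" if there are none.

overlap test against op7 [13,20]: concurrent iff the interval meets 13..20
op1 [1,7]: before
op2 [2,4]: before
op3 [3,5]: before
op4 [6,9]: before
op5 [8,10]: before
op6 [11,12]: before
op8 [14,16]: concurrent
op9 [15,18]: concurrent
op10 [17,19]: concurrent

op10, op8, op9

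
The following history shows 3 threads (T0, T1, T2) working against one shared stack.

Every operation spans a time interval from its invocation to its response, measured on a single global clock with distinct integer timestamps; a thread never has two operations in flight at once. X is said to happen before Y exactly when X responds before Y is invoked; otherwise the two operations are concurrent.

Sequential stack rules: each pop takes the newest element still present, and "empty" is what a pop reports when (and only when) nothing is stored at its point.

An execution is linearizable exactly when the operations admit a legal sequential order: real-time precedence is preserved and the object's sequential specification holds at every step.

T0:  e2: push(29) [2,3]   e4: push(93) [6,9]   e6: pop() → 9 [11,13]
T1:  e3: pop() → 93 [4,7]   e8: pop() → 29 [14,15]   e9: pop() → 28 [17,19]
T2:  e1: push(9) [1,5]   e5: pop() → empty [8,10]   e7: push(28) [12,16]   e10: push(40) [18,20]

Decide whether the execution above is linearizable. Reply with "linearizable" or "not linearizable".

not linearizable

prefix check: 1..9 passes, 1..10 fails once e5's time-10 response joins
every one of the 8 real-time-consistent orders over 5 completed stack ops fails the sequential spec
take e1, e2, e3, e4, e5: step 3 already fails, because e3 pop() → 93 cannot occur there
take e1, e2, e3, e5, e4: step 3 already fails, because e3 pop() → 93 cannot occur there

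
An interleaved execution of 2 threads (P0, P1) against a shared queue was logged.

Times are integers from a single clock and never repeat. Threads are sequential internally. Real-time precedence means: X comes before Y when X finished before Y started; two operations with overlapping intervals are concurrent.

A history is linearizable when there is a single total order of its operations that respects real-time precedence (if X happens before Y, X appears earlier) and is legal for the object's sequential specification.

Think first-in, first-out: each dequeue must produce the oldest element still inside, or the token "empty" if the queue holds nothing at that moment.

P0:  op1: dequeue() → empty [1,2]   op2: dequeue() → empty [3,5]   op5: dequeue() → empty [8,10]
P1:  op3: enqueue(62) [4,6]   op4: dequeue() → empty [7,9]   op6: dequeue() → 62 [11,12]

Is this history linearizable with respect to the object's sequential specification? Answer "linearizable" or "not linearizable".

already the first 10 events (up to op5's response at time 10) admit no linearization; the first 9 still do
all 4 real-time-respecting orders fail — 5 completed queue operations, no legal replay
for example op1, op2, op3, op4, op5 fails at step 4: op4 dequeue() → empty is not legal there
for example op1, op2, op3, op5, op4 fails at step 4: op5 dequeue() → empty is not legal there

not linearizable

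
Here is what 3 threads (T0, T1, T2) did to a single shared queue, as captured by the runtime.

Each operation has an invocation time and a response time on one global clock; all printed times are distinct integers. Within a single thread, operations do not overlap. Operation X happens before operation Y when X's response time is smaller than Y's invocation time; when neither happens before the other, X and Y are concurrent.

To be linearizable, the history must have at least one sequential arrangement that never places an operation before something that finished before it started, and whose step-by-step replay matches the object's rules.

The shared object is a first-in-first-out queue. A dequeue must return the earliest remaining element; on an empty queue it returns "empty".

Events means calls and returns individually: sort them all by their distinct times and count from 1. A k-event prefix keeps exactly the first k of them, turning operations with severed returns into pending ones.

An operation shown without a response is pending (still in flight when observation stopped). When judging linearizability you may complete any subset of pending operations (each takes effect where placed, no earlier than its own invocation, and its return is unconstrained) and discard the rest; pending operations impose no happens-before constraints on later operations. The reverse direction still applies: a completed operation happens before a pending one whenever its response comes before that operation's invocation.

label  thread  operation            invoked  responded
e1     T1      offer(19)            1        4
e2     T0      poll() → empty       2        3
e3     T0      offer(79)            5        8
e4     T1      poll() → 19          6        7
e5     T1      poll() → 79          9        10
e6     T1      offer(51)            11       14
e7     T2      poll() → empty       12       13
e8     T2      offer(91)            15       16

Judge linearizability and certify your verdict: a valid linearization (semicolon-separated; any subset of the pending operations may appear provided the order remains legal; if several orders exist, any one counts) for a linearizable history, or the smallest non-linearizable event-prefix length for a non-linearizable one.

after step 1 (e2 poll() → empty): queue <>
after step 2 (e1 offer(19)): queue <19>
after step 3 (e3 offer(79)): queue <19,79>
after step 4 (e4 poll() → 19): queue <79>
after step 5 (e5 poll() → 79): queue <>
after step 6 (e7 poll() → empty): queue <>
after step 7 (e6 offer(51)): queue <51>
after step 8 (e8 offer(91)): queue <51,91>

linearizable — witness: e2; e1; e3; e4; e5; e7; e6; e8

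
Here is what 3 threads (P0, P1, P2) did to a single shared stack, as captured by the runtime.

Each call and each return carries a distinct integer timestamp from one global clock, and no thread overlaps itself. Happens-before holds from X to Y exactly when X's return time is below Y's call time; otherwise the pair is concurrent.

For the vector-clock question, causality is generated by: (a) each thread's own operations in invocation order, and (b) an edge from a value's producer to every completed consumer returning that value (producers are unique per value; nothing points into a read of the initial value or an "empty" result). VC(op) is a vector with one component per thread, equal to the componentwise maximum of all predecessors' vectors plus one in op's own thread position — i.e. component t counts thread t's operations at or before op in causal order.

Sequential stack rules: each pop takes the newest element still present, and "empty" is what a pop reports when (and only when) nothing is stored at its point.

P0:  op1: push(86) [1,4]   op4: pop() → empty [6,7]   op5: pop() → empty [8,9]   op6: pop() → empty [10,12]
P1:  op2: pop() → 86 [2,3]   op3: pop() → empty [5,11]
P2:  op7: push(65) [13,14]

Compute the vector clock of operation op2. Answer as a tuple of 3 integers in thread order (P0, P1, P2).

(1, 1, 0)

op7 (invocation 13): nothing precedes it; P2's component alone gives (0, 0, 1)
op1 (invocation 1): nothing precedes it; P0's component alone gives (1, 0, 0)
op2 (invocation 2): componentwise max over VC(op1)=(1, 0, 0), +1 at P1, giving (1, 1, 0)
op4 (invocation 6): componentwise max over VC(op1)=(1, 0, 0), +1 at P0, giving (2, 0, 0)
op3 (invocation 5): componentwise max over VC(op2)=(1, 1, 0), +1 at P1, giving (1, 2, 0)
op5 (invocation 8): componentwise max over VC(op4)=(2, 0, 0), +1 at P0, giving (3, 0, 0)
op6 (invocation 10): componentwise max over VC(op5)=(3, 0, 0), +1 at P0, giving (4, 0, 0)
target: VC(op2) = (1, 1, 0)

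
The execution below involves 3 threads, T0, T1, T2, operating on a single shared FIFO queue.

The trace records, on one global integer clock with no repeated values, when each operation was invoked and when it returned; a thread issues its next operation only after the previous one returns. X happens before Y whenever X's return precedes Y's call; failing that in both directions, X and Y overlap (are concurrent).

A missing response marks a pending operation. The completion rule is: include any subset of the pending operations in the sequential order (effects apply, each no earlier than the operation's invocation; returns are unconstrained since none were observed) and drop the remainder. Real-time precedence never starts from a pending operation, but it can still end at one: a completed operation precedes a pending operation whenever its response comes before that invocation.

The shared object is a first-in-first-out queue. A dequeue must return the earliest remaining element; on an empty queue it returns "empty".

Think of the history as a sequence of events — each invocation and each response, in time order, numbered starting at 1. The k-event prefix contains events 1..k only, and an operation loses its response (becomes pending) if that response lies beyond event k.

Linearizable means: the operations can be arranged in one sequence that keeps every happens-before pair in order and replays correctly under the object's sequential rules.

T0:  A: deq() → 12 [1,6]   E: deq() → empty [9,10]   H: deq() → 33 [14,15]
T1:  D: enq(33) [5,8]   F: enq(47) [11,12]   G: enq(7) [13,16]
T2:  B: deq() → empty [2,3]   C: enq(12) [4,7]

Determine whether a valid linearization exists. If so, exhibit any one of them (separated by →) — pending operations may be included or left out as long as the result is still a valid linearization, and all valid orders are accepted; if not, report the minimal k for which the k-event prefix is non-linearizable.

through event 9 a valid linearization exists; event 10 (E responding at time 10) ends that
all 8 real-time-respecting orders fail — 5 completed FIFO queue operations, no legal replay
take A, B, C, D, E: step 1 already fails, because A deq() → 12 cannot occur there
take A, B, D, C, E: step 1 already fails, because A deq() → 12 cannot occur there

not linearizable — minimal violating prefix: 10 events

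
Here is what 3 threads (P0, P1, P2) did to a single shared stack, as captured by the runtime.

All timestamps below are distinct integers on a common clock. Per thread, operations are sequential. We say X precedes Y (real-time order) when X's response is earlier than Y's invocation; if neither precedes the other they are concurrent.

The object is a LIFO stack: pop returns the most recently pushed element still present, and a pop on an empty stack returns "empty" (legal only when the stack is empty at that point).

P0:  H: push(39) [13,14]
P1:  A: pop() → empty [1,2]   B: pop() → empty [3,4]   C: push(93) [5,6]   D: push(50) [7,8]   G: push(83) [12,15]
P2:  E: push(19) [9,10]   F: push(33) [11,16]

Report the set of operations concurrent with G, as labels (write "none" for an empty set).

overlap test against G [12,15]: concurrent iff the interval meets 12..15
A [1,2]: before
B [3,4]: before
C [5,6]: before
D [7,8]: before
E [9,10]: before
F [11,16]: concurrent
H [13,14]: concurrent

F, H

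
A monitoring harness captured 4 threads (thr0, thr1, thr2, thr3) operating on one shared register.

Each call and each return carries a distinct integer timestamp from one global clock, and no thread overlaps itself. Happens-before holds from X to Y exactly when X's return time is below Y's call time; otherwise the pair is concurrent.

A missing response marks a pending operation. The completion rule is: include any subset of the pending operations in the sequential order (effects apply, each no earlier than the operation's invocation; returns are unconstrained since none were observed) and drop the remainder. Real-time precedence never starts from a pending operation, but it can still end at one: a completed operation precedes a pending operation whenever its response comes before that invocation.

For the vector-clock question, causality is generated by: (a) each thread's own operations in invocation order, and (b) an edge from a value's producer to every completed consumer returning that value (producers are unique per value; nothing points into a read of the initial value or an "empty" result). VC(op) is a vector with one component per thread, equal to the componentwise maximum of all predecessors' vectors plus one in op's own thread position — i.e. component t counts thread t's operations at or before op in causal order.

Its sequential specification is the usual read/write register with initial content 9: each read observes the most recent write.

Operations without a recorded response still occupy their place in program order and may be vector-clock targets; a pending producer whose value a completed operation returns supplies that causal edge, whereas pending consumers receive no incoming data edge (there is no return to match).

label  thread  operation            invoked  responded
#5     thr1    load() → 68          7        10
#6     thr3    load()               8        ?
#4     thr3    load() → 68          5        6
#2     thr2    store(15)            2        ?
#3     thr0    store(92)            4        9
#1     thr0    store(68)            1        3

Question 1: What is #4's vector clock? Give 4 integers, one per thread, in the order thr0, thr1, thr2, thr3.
Answer: (1, 0, 0, 1)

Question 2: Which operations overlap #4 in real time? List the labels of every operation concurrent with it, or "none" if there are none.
Answer: #2, #3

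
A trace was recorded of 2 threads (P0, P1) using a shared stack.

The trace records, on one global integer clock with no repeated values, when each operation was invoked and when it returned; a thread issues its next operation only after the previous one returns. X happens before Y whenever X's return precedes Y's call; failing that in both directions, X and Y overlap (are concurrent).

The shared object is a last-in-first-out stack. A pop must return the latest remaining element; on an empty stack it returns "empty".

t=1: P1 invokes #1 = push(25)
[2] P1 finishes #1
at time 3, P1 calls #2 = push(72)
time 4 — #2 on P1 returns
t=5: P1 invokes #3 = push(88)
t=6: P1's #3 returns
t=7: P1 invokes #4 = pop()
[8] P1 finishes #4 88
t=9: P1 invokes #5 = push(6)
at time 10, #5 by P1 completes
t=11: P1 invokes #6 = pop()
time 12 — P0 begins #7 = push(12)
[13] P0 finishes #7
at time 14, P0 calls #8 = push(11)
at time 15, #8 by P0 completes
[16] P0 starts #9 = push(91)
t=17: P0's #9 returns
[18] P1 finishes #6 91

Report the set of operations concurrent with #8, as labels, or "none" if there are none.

#8 spans [14,15]; an op avoiding the whole window 14..15 is ordered, any other is concurrent
#1 [1,2]: before
#2 [3,4]: before
#3 [5,6]: before
#4 [7,8]: before
#5 [9,10]: before
#6 [11,18]: concurrent
#7 [12,13]: before
#9 [16,17]: after

#6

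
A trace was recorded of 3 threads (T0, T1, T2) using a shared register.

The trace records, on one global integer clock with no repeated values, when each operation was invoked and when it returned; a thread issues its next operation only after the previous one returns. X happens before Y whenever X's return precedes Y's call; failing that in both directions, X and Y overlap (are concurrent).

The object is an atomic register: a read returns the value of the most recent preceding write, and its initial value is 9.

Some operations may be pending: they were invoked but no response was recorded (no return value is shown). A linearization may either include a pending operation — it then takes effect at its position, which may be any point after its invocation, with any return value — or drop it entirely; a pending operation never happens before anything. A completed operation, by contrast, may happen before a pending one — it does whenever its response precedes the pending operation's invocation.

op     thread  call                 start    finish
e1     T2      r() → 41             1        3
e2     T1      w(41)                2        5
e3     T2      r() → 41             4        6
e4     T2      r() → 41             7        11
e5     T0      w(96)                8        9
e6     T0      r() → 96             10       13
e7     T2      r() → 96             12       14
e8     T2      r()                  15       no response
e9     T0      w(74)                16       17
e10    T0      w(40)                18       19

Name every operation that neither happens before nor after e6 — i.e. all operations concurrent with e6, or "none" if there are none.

e4, e7

overlap test against e6 [10,13]: concurrent iff the interval meets 10..13
e1 [1,3]: before
e2 [2,5]: before
e3 [4,6]: before
e4 [7,11]: concurrent
e5 [8,9]: before
e7 [12,14]: concurrent
e8 [15,…): after
e9 [16,17]: after
e10 [18,19]: after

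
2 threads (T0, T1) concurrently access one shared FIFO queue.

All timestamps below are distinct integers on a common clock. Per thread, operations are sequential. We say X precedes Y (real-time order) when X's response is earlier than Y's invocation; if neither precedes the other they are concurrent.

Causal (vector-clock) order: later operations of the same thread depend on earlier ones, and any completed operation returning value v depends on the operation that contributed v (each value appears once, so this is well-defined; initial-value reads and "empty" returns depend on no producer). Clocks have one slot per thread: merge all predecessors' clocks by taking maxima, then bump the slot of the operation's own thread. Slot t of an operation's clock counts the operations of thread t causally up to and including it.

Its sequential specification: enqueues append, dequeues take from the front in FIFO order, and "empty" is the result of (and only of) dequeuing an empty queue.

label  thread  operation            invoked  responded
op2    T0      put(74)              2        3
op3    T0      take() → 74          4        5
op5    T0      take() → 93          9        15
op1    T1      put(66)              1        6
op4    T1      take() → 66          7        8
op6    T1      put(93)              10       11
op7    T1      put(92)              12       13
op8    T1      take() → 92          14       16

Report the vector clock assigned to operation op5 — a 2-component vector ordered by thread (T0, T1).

op1 (invocation 1): nothing precedes it; T1's component alone gives (0, 1)
op2 (invocation 2): nothing precedes it; T0's component alone gives (1, 0)
VC(op4, invoked at 7): max of VC(op1)=(0, 1), then +1 on thread T1 → (0, 2)
VC(op3, invoked at 4): max of VC(op2)=(1, 0), then +1 on thread T0 → (2, 0)
VC(op6, invoked at 10): max of VC(op4)=(0, 2), then +1 on thread T1 → (0, 3)
VC(op7, invoked at 12): max of VC(op6)=(0, 3), then +1 on thread T1 → (0, 4)
VC(op8, invoked at 14): max of VC(op7)=(0, 4), then +1 on thread T1 → (0, 5)
VC(op5, invoked at 9): max of VC(op3)=(2, 0), VC(op6)=(0, 3), then +1 on thread T0 → (3, 3)
target: VC(op5) = (3, 3)

(3, 3)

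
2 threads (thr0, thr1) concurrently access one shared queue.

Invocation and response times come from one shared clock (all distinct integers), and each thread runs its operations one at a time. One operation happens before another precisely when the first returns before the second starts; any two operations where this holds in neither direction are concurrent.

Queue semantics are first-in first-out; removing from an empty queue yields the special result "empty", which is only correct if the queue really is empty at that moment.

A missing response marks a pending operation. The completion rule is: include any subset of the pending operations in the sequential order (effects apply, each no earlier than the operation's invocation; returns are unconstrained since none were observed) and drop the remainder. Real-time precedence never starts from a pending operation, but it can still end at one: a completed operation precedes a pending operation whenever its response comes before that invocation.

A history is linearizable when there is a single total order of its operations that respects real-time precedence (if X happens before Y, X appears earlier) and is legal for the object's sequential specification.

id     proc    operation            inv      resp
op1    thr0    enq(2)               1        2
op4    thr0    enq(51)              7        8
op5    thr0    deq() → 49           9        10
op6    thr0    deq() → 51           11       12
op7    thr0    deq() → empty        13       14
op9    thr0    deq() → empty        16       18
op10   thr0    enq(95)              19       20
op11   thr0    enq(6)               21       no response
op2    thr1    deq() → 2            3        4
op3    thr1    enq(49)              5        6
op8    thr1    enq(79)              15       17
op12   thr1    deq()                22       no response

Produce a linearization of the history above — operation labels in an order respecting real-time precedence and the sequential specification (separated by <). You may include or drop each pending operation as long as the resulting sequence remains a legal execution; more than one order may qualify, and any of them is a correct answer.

op1 < op2 < op3 < op4 < op5 < op6 < op7 < op9 < op8 < op10

step 1: op1 enq(2) — queue <2>
step 2: op2 deq() → 2 — queue <>
step 3: op3 enq(49) — queue <49>
step 4: op4 enq(51) — queue <49,51>
step 5: op5 deq() → 49 — queue <51>
step 6: op6 deq() → 51 — queue <>
step 7: op7 deq() → empty — queue <>
step 8: op9 deq() → empty — queue <>
step 9: op8 enq(79) — queue <79>
step 10: op10 enq(95) — queue <79,95>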